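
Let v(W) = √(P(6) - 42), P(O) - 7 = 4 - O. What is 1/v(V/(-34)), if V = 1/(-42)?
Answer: -I*√37/37 ≈ -0.1644*I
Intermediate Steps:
P(O) = 11 - O (P(O) = 7 + (4 - O) = 11 - O)
V = -1/42 ≈ -0.023810
v(W) = I*√37 (v(W) = √((11 - 1*6) - 42) = √((11 - 6) - 42) = √(5 - 42) = √(-37) = I*√37)
1/v(V/(-34)) = 1/(I*√37) = -I*√37/37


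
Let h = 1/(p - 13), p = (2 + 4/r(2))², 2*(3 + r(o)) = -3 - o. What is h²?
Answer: 14641/1896129 ≈ 0.0077215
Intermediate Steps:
r(o) = -9/2 - o/2 (r(o) = -3 + (-3 - o)/2 = -3 + (-3/2 - o/2) = -9/2 - o/2)
p = 196/121 (p = (2 + 4/(-9/2 - ½*2))² = (2 + 4/(-9/2 - 1))² = (2 + 4/(-11/2))² = (2 + 4*(-2/11))² = (2 - 8/11)² = (14/11)² = 196/121 ≈ 1.6198)
h = -121/1377 (h = 1/(196/121 - 13) = 1/(-1377/121) = -121/1377 ≈ -0.087872)
h² = (-121/1377)² = 14641/1896129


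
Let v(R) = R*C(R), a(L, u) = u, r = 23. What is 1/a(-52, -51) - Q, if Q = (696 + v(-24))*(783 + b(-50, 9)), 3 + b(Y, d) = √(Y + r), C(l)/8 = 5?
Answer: 10501919/51 + 792*I*√3 ≈ 2.0592e+5 + 1371.8*I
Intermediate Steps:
C(l) = 40 (C(l) = 8*5 = 40)
b(Y, d) = -3 + √(23 + Y) (b(Y, d) = -3 + √(Y + 23) = -3 + √(23 + Y))
v(R) = 40*R (v(R) = R*40 = 40*R)
Q = -205920 - 792*I*√3 (Q = (696 + 40*(-24))*(783 + (-3 + √(23 - 50))) = (696 - 960)*(783 + (-3 + √(-27))) = -264*(783 + (-3 + 3*I*√3)) = -264*(780 + 3*I*√3) = -205920 - 792*I*√3 ≈ -2.0592e+5 - 1371.8*I)
1/a(-52, -51) - Q = 1/(-51) - (-205920 - 792*I*√3) = -1/51 + (205920 + 792*I*√3) = 10501919/51 + 792*I*√3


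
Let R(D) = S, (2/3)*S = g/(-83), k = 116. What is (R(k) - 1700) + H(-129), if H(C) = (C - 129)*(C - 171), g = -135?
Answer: 12566605/166 ≈ 75703.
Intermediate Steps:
S = 405/166 (S = 3*(-135/(-83))/2 = 3*(-135*(-1/83))/2 = (3/2)*(135/83) = 405/166 ≈ 2.4398)
H(C) = (-171 + C)*(-129 + C) (H(C) = (-129 + C)*(-171 + C) = (-171 + C)*(-129 + C))
R(D) = 405/166
(R(k) - 1700) + H(-129) = (405/166 - 1700) + (22059 + (-129)**2 - 300*(-129)) = -281795/166 + (22059 + 16641 + 38700) = -281795/166 + 77400 = 12566605/166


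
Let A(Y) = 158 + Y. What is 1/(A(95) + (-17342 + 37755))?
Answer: 1/20666 ≈ 4.8389e-5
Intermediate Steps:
1/(A(95) + (-17342 + 37755)) = 1/((158 + 95) + (-17342 + 37755)) = 1/(253 + 20413) = 1/20666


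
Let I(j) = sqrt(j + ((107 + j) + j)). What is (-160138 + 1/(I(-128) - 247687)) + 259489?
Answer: 6095069620542659/61348850246 - I*sqrt(277)/61348850246 ≈ 99351.0 - 2.7129e-10*I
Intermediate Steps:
I(j) = sqrt(107 + 3*j) (I(j) = sqrt(j + (107 + 2*j)) = sqrt(107 + 3*j))
(-160138 + 1/(I(-128) - 247687)) + 259489 = (-160138 + 1/(sqrt(107 + 3*(-128)) - 247687)) + 259489 = (-160138 + 1/(sqrt(107 - 384) - 247687)) + 259489 = (-160138 + 1/(sqrt(-277) - 247687)) + 259489 = (-160138 + 1/(I*sqrt(277) - 247687)) + 259489 = (-160138 + 1/(-247687 + I*sqrt(277))) + 259489 = 99351 + 1/(-247687 + I*sqrt(277))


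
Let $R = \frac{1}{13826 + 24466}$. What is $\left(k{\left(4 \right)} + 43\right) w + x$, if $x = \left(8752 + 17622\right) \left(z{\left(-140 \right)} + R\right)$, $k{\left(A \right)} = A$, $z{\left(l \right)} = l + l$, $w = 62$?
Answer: $- \frac{141332044489}{19146} \approx -7.3818 \cdot 10^{6}$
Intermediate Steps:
$z{\left(l \right)} = 2 l$
$R = \frac{1}{38292} \approx 2.6115 \cdot 10^{-5}$
$x = - \frac{141387835933}{19146}$ ($x = \left(8752 + 17622\right) \left(2 \left(-140\right) + \frac{1}{38292}\right) = 26374 \left(-280 + \frac{1}{38292}\right) = 26374 \left(- \frac{10721759}{38292}\right) = - \frac{141387835933}{19146} \approx -7.3847 \cdot 10^{6}$)
$\left(k{\left(4 \right)} + 43\right) w + x = \left(4 + 43\right) 62 - \frac{141387835933}{19146} = 47 \cdot 62 - \frac{141387835933}{19146} = 2914 - \frac{141387835933}{19146} = - \frac{141332044489}{19146}$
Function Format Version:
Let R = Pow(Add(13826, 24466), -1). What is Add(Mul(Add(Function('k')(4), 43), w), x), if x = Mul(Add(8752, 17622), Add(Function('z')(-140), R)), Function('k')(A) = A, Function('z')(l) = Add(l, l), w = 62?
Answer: Rational(-141332044489, 19146) ≈ -7.3818e+6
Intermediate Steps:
Function('z')(l) = Mul(2, l)
R = Rational(1, 38292) (R = Pow(38292, -1) = Rational(1, 38292) ≈ 2.6115e-5)
x = Rational(-141387835933, 19146) (x = Mul(Add(8752, 17622), Add(Mul(2, -140), Rational(1, 38292))) = Mul(26374, Add(-280, Rational(1, 38292))) = Mul(26374, Rational(-10721759, 38292)) = Rational(-141387835933, 19146) ≈ -7.3847e+6)
Add(Mul(Add(Function('k')(4), 43), w), x) = Add(Mul(Add(4, 43), 62), Rational(-141387835933, 19146)) = Add(Mul(47, 62), Rational(-141387835933, 19146)) = Add(2914, Rational(-141387835933, 19146)) = Rational(-141332044489, 19146)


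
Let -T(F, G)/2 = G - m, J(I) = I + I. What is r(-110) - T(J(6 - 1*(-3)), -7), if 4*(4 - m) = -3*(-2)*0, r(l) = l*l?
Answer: 12078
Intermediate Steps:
r(l) = l²
m = 4 (m = 4 - (-3*(-2))*0/4 = 4 - 3*0/2 = 4 - ¼*0 = 4 + 0 = 4)
J(I) = 2*I
T(F, G) = 8 - 2*G (T(F, G) = -2*(G - 1*4) = -2*(G - 4) = -2*(-4 + G) = 8 - 2*G)
r(-110) - T(J(6 - 1*(-3)), -7) = (-110)² - (8 - 2*(-7)) = 12100 - (8 + 14) = 12100 - 1*22 = 12100 - 22 = 12078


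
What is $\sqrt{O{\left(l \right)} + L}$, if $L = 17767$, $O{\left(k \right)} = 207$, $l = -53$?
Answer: $\sqrt{17974} \approx 134.07$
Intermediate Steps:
$\sqrt{O{\left(l \right)} + L} = \sqrt{207 + 17767} = \sqrt{17974}$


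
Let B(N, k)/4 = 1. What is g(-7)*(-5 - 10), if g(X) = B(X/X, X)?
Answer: -60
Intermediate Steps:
B(N, k) = 4 (B(N, k) = 4*1 = 4)
g(X) = 4
g(-7)*(-5 - 10) = 4*(-5 - 10) = 4*(-15) = -60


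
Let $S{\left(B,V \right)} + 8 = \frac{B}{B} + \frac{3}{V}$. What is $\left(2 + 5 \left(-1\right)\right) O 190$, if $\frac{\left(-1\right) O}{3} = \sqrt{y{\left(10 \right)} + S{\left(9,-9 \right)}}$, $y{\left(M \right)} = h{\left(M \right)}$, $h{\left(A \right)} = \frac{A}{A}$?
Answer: $570 i \sqrt{57} \approx 4303.4 i$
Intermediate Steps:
$S{\left(B,V \right)} = -7 + \frac{3}{V}$ ($S{\left(B,V \right)} = -8 + \left(\frac{B}{B} + \frac{3}{V}\right) = -8 + \left(1 + \frac{3}{V}\right) = -7 + \frac{3}{V}$)
$h{\left(A \right)} = 1$
$y{\left(M \right)} = 1$
$O = - i \sqrt{57}$ ($O = - 3 \sqrt{1 - \left(7 - \frac{3}{-9}\right)} = - 3 \sqrt{1 + \left(-7 + 3 \left(- \frac{1}{9}\right)\right)} = - 3 \sqrt{1 - \frac{22}{3}} = - 3 \sqrt{- \frac{19}{3}} = - 3 \frac{i \sqrt{57}}{3} = - i \sqrt{57} \approx - 7.5498 i$)
$\left(2 + 5 \left(-1\right)\right) O 190 = \left(2 + 5 \left(-1\right)\right) \left(- i \sqrt{57}\right) 190 = \left(2 - 5\right) \left(- i \sqrt{57}\right) 190 = - 3 \left(- i \sqrt{57}\right) 190 = 3 i \sqrt{57} \cdot 190 = 570 i \sqrt{57}$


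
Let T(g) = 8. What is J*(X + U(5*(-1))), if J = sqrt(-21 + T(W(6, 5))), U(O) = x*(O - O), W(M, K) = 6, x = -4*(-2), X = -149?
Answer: -149*I*sqrt(13) ≈ -537.23*I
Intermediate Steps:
x = 8
U(O) = 0 (U(O) = 8*(O - O) = 8*0 = 0)
J = I*sqrt(13) (J = sqrt(-21 + 8) = sqrt(-13) = I*sqrt(13) ≈ 3.6056*I)
J*(X + U(5*(-1))) = (I*sqrt(13))*(-149 + 0) = (I*sqrt(13))*(-149) = -149*I*sqrt(13)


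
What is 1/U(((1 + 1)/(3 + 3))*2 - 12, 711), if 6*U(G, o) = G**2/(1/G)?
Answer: -81/19652 ≈ -0.0041217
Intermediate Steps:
U(G, o) = G**3/6 (U(G, o) = (G**2/(1/G))/6 = (G**2*G)/6 = G**3/6)
1/U(((1 + 1)/(3 + 3))*2 - 12, 711) = 1/((((1 + 1)/(3 + 3))*2 - 12)**3/6) = 1/(((2/6)*2 - 12)**3/6) = 1/(((2*(1/6))*2 - 12)**3/6) = 1/(((1/3)*2 - 12)**3/6) = 1/((2/3 - 12)**3/6) = 1/((-34/3)**3/6) = 1/((1/6)*(-39304/27)) = 1/(-19652/81) = -81/19652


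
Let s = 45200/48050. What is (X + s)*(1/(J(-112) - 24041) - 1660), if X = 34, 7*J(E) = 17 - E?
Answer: -4686519856443/80799919 ≈ -58002.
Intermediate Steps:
J(E) = 17/7 - E/7 (J(E) = (17 - E)/7 = 17/7 - E/7)
s = 904/961 (s = 45200*(1/48050) = 904/961 ≈ 0.94069)
(X + s)*(1/(J(-112) - 24041) - 1660) = (34 + 904/961)*(1/((17/7 - 1/7*(-112)) - 24041) - 1660) = 33578*(1/((17/7 + 16) - 24041) - 1660)/961 = 33578*(1/(129/7 - 24041) - 1660)/961 = 33578*(1/(-168158/7) - 1660)/961 = 33578*(-7/168158 - 1660)/961 = (33578/961)*(-279142287/168158) = -4686519856443/80799919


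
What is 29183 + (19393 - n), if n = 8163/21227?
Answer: 1031114589/21227 ≈ 48576.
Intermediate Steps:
n = 8163/21227 (n = 8163*(1/21227) = 8163/21227 ≈ 0.38456)
29183 + (19393 - n) = 29183 + (19393 - 1*8163/21227) = 29183 + (19393 - 8163/21227) = 29183 + 411647048/21227 = 1031114589/21227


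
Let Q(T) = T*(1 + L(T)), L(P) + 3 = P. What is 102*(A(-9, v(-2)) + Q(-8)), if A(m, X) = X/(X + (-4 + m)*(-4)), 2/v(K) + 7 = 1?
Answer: 1264698/155 ≈ 8159.3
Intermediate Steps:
L(P) = -3 + P
v(K) = -1/3 (v(K) = 2/(-7 + 1) = 2/(-6) = 2*(-1/6) = -1/3)
Q(T) = T*(-2 + T) (Q(T) = T*(1 + (-3 + T)) = T*(-2 + T))
A(m, X) = X/(16 + X - 4*m) (A(m, X) = X/(X + (16 - 4*m)) = X/(16 + X - 4*m))
102*(A(-9, v(-2)) + Q(-8)) = 102*(-1/(3*(16 - 1/3 - 4*(-9))) - 8*(-2 - 8)) = 102*(-1/(3*(16 - 1/3 + 36)) - 8*(-10)) = 102*(-1/(3*155/3) + 80) = 102*(-1/3*3/155 + 80) = 102*(-1/155 + 80) = 102*(12399/155) = 1264698/155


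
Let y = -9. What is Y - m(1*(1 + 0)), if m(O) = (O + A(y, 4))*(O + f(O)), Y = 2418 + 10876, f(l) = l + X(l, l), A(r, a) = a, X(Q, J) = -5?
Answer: 13309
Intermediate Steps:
f(l) = -5 + l (f(l) = l - 5 = -5 + l)
Y = 13294
m(O) = (-5 + 2*O)*(4 + O) (m(O) = (O + 4)*(O + (-5 + O)) = (4 + O)*(-5 + 2*O) = (-5 + 2*O)*(4 + O))
Y - m(1*(1 + 0)) = 13294 - (-20 + 2*(1*(1 + 0))² + 3*(1*(1 + 0))) = 13294 - (-20 + 2*(1*1)² + 3*(1*1)) = 13294 - (-20 + 2*1² + 3*1) = 13294 - (-20 + 2*1 + 3) = 13294 - (-20 + 2 + 3) = 13294 - 1*(-15) = 13294 + 15 = 13309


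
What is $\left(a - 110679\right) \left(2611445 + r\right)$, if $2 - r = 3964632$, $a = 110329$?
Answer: $473614750$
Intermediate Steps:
$r = -3964630$ ($r = 2 - 3964632 = -3964630$)
$\left(a - 110679\right) \left(2611445 + r\right) = \left(110329 - 110679\right) \left(2611445 - 3964630\right) = \left(-350\right) \left(-1353185\right) = 473614750$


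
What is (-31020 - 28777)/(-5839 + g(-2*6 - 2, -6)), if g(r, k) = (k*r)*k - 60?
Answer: 59797/6403 ≈ 9.3389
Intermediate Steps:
g(r, k) = -60 + r*k² (g(r, k) = r*k² - 60 = -60 + r*k²)
(-31020 - 28777)/(-5839 + g(-2*6 - 2, -6)) = (-31020 - 28777)/(-5839 + (-60 + (-2*6 - 2)*(-6)²)) = -59797/(-5839 + (-60 + (-12 - 2)*36)) = -59797/(-5839 + (-60 - 14*36)) = -59797/(-5839 + (-60 - 504)) = -59797/(-5839 - 564) = -59797/(-6403) = -59797*(-1/6403) = 59797/6403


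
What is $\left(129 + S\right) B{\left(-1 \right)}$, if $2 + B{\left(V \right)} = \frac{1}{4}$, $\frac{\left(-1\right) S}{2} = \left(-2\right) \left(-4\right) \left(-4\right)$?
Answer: $- \frac{1351}{4} \approx -337.75$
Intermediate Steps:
$S = 64$ ($S = - 2 \left(-2\right) \left(-4\right) \left(-4\right) = - 2 \cdot 8 \left(-4\right) = \left(-2\right) \left(-32\right) = 64$)
$B{\left(V \right)} = - \frac{7}{4}$ ($B{\left(V \right)} = -2 + \frac{1}{4} = - \frac{7}{4}$)
$\left(129 + S\right) B{\left(-1 \right)} = \left(129 + 64\right) \left(- \frac{7}{4}\right) = 193 \left(- \frac{7}{4}\right) = - \frac{1351}{4}$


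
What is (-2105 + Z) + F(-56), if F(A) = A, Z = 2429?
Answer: 268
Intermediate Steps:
(-2105 + Z) + F(-56) = (-2105 + 2429) - 56 = 324 - 56 = 268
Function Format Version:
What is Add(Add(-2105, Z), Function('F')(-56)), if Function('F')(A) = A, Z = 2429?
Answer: 268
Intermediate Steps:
Add(Add(-2105, Z), Function('F')(-56)) = Add(Add(-2105, 2429), -56) = Add(324, -56) = 268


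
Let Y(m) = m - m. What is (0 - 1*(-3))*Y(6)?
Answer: 0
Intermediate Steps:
Y(m) = 0
(0 - 1*(-3))*Y(6) = (0 - 1*(-3))*0 = (0 + 3)*0 = 3*0 = 0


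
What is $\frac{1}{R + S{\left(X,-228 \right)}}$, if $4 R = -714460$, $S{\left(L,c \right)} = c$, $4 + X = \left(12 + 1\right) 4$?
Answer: $- \frac{1}{178843} \approx -5.5915 \cdot 10^{-6}$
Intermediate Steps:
$X = 48$ ($X = -4 + \left(12 + 1\right) 4 = -4 + 13 \cdot 4 = -4 + 52 = 48$)
$R = -178615$ ($R = \frac{1}{4} \left(-714460\right) = -178615$)
$\frac{1}{R + S{\left(X,-228 \right)}} = \frac{1}{-178615 - 228} = \frac{1}{-178843} = - \frac{1}{178843}$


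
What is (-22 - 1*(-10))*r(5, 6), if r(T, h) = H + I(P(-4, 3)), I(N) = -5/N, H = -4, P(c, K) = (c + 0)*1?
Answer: 33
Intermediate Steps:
P(c, K) = c (P(c, K) = c*1 = c)
r(T, h) = -11/4 (r(T, h) = -4 - 5/(-4) = -4 - 5*(-¼) = -4 + 5/4 = -11/4)
(-22 - 1*(-10))*r(5, 6) = (-22 - 1*(-10))*(-11/4) = (-22 + 10)*(-11/4) = -12*(-11/4) = 33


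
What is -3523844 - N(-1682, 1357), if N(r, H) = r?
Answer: -3522162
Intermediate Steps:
-3523844 - N(-1682, 1357) = -3523844 - 1*(-1682) = -3523844 + 1682 = -3522162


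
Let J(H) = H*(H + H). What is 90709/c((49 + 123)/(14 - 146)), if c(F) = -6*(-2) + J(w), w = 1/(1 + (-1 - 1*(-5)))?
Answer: 2267725/302 ≈ 7509.0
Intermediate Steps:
w = ⅕ (w = 1/(1 + (-1 + 5)) = 1/(1 + 4) = 1/5 = ⅕ ≈ 0.20000)
J(H) = 2*H² (J(H) = H*(2*H) = 2*H²)
c(F) = 302/25 (c(F) = -6*(-2) + 2*(⅕)² = 12 + 2*(1/25) = 12 + 2/25 = 302/25)
90709/c((49 + 123)/(14 - 146)) = 90709/(302/25) = 90709*(25/302) = 2267725/302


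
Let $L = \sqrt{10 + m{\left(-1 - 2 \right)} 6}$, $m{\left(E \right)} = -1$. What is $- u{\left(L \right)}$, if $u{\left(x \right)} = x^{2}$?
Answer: $-4$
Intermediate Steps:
$L = 2$ ($L = \sqrt{10 - 6} = \sqrt{4} = 2$)
$- u{\left(L \right)} = - 2^{2} = \left(-1\right) 4 = -4$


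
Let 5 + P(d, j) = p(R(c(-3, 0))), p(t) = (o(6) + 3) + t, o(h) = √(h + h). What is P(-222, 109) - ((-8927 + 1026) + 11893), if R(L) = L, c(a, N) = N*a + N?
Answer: -3994 + 2*√3 ≈ -3990.5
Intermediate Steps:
o(h) = √2*√h (o(h) = √(2*h) = √2*√h)
c(a, N) = N + N*a
p(t) = 3 + t + 2*√3 (p(t) = (√2*√6 + 3) + t = (2*√3 + 3) + t = (3 + 2*√3) + t = 3 + t + 2*√3)
P(d, j) = -2 + 2*√3 (P(d, j) = -5 + (3 + 0*(1 - 3) + 2*√3) = -5 + (3 + 0*(-2) + 2*√3) = -5 + (3 + 0 + 2*√3) = -5 + (3 + 2*√3) = -2 + 2*√3)
P(-222, 109) - ((-8927 + 1026) + 11893) = (-2 + 2*√3) - ((-8927 + 1026) + 11893) = (-2 + 2*√3) - (-7901 + 11893) = (-2 + 2*√3) - 1*3992 = (-2 + 2*√3) - 3992 = -3994 + 2*√3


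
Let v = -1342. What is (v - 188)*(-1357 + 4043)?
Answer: -4109580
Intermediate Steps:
(v - 188)*(-1357 + 4043) = (-1342 - 188)*(-1357 + 4043) = -1530*2686 = -4109580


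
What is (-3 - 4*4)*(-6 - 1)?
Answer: 133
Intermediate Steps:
(-3 - 4*4)*(-6 - 1) = (-3 - 16)*(-7) = -19*(-7) = 133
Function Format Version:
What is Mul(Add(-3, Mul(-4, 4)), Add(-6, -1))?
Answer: 133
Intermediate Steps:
Mul(Add(-3, Mul(-4, 4)), Add(-6, -1)) = Mul(Add(-3, -16), -7) = Mul(-19, -7) = 133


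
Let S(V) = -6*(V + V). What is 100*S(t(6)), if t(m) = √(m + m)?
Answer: -2400*√3 ≈ -4156.9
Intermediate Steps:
t(m) = √2*√m (t(m) = √(2*m) = √2*√m)
S(V) = -12*V
100*S(t(6)) = 100*(-12*√2*√6) = 100*(-24*√3) = -2400*√3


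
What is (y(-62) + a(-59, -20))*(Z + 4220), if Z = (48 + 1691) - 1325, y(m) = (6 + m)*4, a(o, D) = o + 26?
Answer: -1190938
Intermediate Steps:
a(o, D) = 26 + o
y(m) = 24 + 4*m
Z = 414 (Z = 1739 - 1325 = 414)
(y(-62) + a(-59, -20))*(Z + 4220) = ((24 + 4*(-62)) + (26 - 59))*(414 + 4220) = ((24 - 248) - 33)*4634 = (-224 - 33)*4634 = -257*4634 = -1190938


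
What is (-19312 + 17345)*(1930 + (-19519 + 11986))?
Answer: 11021101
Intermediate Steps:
(-19312 + 17345)*(1930 + (-19519 + 11986)) = -1967*(1930 - 7533) = -1967*(-5603) = 11021101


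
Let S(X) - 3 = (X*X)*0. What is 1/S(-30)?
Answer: ⅓ ≈ 0.33333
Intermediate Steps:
S(X) = 3 (S(X) = 3 + (X*X)*0 = 3 + X²*0 = 3 + 0 = 3)
1/S(-30) = 1/3 = ⅓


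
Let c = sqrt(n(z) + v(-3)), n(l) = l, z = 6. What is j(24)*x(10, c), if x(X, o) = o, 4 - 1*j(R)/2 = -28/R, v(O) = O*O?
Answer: 31*sqrt(15)/3 ≈ 40.021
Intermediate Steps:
v(O) = O**2
c = sqrt(15) (c = sqrt(6 + (-3)**2) = sqrt(6 + 9) = sqrt(15) ≈ 3.8730)
j(R) = 8 + 56/R (j(R) = 8 - (-56)/R = 8 + 56/R)
j(24)*x(10, c) = (8 + 56/24)*sqrt(15) = (8 + 56*(1/24))*sqrt(15) = (8 + 7/3)*sqrt(15) = 31*sqrt(15)/3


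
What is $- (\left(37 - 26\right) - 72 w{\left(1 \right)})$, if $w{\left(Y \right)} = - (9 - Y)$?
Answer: $-587$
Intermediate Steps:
$w{\left(Y \right)} = -9 + Y$
$- (\left(37 - 26\right) - 72 w{\left(1 \right)}) = - (\left(37 - 26\right) - 72 \left(-9 + 1\right)) = - (\left(37 - 26\right) - -576) = - (11 + 576) = \left(-1\right) 587 = -587$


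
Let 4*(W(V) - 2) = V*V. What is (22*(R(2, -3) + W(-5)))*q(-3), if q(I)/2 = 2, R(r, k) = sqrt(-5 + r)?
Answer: 726 + 88*I*sqrt(3) ≈ 726.0 + 152.42*I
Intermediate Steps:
q(I) = 4 (q(I) = 2*2 = 4)
W(V) = 2 + V**2/4 (W(V) = 2 + (V*V)/4 = 2 + V**2/4)
(22*(R(2, -3) + W(-5)))*q(-3) = (22*(sqrt(-5 + 2) + (2 + (1/4)*(-5)**2)))*4 = (22*(sqrt(-3) + (2 + (1/4)*25)))*4 = (22*(I*sqrt(3) + (2 + 25/4)))*4 = (22*(I*sqrt(3) + 33/4))*4 = (22*(33/4 + I*sqrt(3)))*4 = (363/2 + 22*I*sqrt(3))*4 = 726 + 88*I*sqrt(3)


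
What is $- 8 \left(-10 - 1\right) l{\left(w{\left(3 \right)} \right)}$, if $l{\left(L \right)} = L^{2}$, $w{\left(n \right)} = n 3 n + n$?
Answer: $79200$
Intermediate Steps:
$w{\left(n \right)} = n + 3 n^{2}$ ($w{\left(n \right)} = 3 n n + n = 3 n^{2} + n = n + 3 n^{2}$)
$- 8 \left(-10 - 1\right) l{\left(w{\left(3 \right)} \right)} = - 8 \left(-10 - 1\right) \left(3 \left(1 + 3 \cdot 3\right)\right)^{2} = - 8 \left(-10 - 1\right) \left(3 \left(1 + 9\right)\right)^{2} = \left(-8\right) \left(-11\right) \left(3 \cdot 10\right)^{2} = 88 \cdot 30^{2} = 88 \cdot 900 = 79200$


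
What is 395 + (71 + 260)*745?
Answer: 246990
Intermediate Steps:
395 + (71 + 260)*745 = 395 + 331*745 = 395 + 246595 = 246990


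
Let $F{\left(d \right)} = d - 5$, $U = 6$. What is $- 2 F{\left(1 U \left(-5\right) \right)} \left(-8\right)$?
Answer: $-560$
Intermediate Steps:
$F{\left(d \right)} = -5 + d$
$- 2 F{\left(1 U \left(-5\right) \right)} \left(-8\right) = - 2 \left(-5 + 1 \cdot 6 \left(-5\right)\right) \left(-8\right) = - 2 \left(-5 + 6 \left(-5\right)\right) \left(-8\right) = - 2 \left(-5 - 30\right) \left(-8\right) = \left(-2\right) \left(-35\right) \left(-8\right) = 70 \left(-8\right) = -560$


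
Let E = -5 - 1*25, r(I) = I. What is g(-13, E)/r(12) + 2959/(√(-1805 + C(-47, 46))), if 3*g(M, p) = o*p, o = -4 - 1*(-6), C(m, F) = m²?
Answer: -5/3 + 2959*√101/202 ≈ 145.55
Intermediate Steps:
E = -30 (E = -5 - 25 = -30)
o = 2 (o = -4 + 6 = 2)
g(M, p) = 2*p/3 (g(M, p) = (2*p)/3 = 2*p/3)
g(-13, E)/r(12) + 2959/(√(-1805 + C(-47, 46))) = ((⅔)*(-30))/12 + 2959/(√(-1805 + (-47)²)) = -20*1/12 + 2959/(√(-1805 + 2209)) = -5/3 + 2959/(√404) = -5/3 + 2959/((2*√101)) = -5/3 + 2959*(√101/202) = -5/3 + 2959*√101/202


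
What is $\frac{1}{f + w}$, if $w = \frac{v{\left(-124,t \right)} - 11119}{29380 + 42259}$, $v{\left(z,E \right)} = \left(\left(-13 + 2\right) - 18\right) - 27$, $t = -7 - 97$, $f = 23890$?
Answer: $\frac{71639}{1711444535} \approx 4.1859 \cdot 10^{-5}$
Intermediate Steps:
$t = -104$ ($t = -7 - 97 = -104$)
$v{\left(z,E \right)} = -56$ ($v{\left(z,E \right)} = \left(-11 - 18\right) - 27 = -29 - 27 = -56$)
$w = - \frac{11175}{71639}$ ($w = \frac{-56 - 11119}{29380 + 42259} = - \frac{11175}{71639} \approx -0.15599$)
$\frac{1}{f + w} = \frac{1}{23890 - \frac{11175}{71639}} = \frac{1}{\frac{1711444535}{71639}} = \frac{71639}{1711444535}$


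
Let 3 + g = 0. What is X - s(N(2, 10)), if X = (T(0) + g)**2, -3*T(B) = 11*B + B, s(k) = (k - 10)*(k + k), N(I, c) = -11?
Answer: -453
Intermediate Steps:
g = -3 (g = -3 + 0 = -3)
s(k) = 2*k*(-10 + k) (s(k) = (-10 + k)*(2*k) = 2*k*(-10 + k))
T(B) = -4*B (T(B) = -(11*B + B)/3 = -4*B)
X = 9 (X = (-4*0 - 3)**2 = (0 - 3)**2 = (-3)**2 = 9)
X - s(N(2, 10)) = 9 - 2*(-11)*(-10 - 11) = 9 - 2*(-11)*(-21) = 9 - 1*462 = 9 - 462 = -453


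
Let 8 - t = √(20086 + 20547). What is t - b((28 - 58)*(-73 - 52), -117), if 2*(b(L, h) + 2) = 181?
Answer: -161/2 - √40633 ≈ -282.08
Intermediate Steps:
b(L, h) = 177/2 (b(L, h) = -2 + (½)*181 = -2 + 181/2 = 177/2)
t = 8 - √40633 (t = 8 - √(20086 + 20547) = 8 - √40633 ≈ -193.58)
t - b((28 - 58)*(-73 - 52), -117) = (8 - √40633) - 1*177/2 = (8 - √40633) - 177/2 = -161/2 - √40633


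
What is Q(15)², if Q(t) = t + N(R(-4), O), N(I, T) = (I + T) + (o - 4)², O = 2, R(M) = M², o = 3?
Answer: 1156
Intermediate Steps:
N(I, T) = 1 + I + T (N(I, T) = (I + T) + (3 - 4)² = (I + T) + (-1)² = (I + T) + 1 = 1 + I + T)
Q(t) = 19 + t (Q(t) = t + (1 + (-4)² + 2) = t + (1 + 16 + 2) = t + 19 = 19 + t)
Q(15)² = (19 + 15)² = 34² = 1156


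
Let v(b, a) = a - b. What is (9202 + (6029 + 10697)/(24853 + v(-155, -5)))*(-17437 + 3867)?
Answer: -3122380085240/25003 ≈ -1.2488e+8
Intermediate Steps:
(9202 + (6029 + 10697)/(24853 + v(-155, -5)))*(-17437 + 3867) = (9202 + (6029 + 10697)/(24853 + (-5 - 1*(-155))))*(-17437 + 3867) = (9202 + 16726/(24853 + (-5 + 155)))*(-13570) = (9202 + 16726/(24853 + 150))*(-13570) = (9202 + 16726/25003)*(-13570) = (230094332/25003)*(-13570) = -3122380085240/25003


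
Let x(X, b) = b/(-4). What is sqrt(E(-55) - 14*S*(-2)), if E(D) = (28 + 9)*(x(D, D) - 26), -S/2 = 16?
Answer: I*sqrt(5397)/2 ≈ 36.732*I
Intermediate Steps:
x(X, b) = -b/4 (x(X, b) = b*(-1/4) = -b/4)
S = -32 (S = -2*16 = -32)
E(D) = -962 - 37*D/4 (E(D) = (28 + 9)*(-D/4 - 26) = 37*(-26 - D/4) = -962 - 37*D/4)
sqrt(E(-55) - 14*S*(-2)) = sqrt((-962 - 37/4*(-55)) - 14*(-32)*(-2)) = sqrt((-962 + 2035/4) + 448*(-2)) = sqrt(-1813/4 - 896) = sqrt(-5397/4) = I*sqrt(5397)/2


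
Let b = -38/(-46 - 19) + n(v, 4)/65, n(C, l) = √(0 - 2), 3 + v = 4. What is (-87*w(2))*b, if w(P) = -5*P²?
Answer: 13224/13 + 348*I*√2/13 ≈ 1017.2 + 37.857*I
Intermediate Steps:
v = 1 (v = -3 + 4 = 1)
n(C, l) = I*√2 (n(C, l) = √(-2) = I*√2)
b = 38/65 + I*√2/65 (b = -38/(-46 - 19) + (I*√2)/65 = -38/(-65) + (I*√2)*(1/65) = -38*(-1/65) + I*√2/65 = 38/65 + I*√2/65 ≈ 0.58462 + 0.021757*I)
(-87*w(2))*b = (-(-435)*2²)*(38/65 + I*√2/65) = (-(-435)*4)*(38/65 + I*√2/65) = (-87*(-20))*(38/65 + I*√2/65) = 1740*(38/65 + I*√2/65) = 13224/13 + 348*I*√2/13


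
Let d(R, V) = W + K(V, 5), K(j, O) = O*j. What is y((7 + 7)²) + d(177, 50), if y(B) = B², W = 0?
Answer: 38666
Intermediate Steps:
d(R, V) = 5*V (d(R, V) = 0 + 5*V = 5*V)
y((7 + 7)²) + d(177, 50) = ((7 + 7)²)² + 5*50 = (14²)² + 250 = 196² + 250 = 38416 + 250 = 38666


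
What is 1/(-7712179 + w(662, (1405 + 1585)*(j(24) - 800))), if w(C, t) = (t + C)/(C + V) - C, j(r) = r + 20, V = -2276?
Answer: -807/6223132798 ≈ -1.2968e-7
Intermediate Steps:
j(r) = 20 + r
w(C, t) = -C + (C + t)/(-2276 + C) (w(C, t) = (t + C)/(C - 2276) - C = (C + t)/(-2276 + C) - C = -C + (C + t)/(-2276 + C))
1/(-7712179 + w(662, (1405 + 1585)*(j(24) - 800))) = 1/(-7712179 + ((1405 + 1585)*((20 + 24) - 800) - 1*662² + 2277*662)/(-2276 + 662)) = 1/(-7712179 + (2990*(44 - 800) - 1*438244 + 1507374)/(-1614)) = 1/(-7712179 - (2990*(-756) - 438244 + 1507374)/1614) = 1/(-7712179 - (-2260440 - 438244 + 1507374)/1614) = 1/(-7712179 - 1/1614*(-1191310)) = 1/(-7712179 + 595655/807) = 1/(-6223132798/807) = -807/6223132798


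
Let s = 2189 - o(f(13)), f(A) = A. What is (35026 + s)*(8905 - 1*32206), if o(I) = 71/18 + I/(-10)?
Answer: -4335425484/5 ≈ -8.6709e+8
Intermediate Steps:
o(I) = 71/18 - I/10 (o(I) = 71*(1/18) + I*(-1/10) = 71/18 - I/10)
s = 98386/45 (s = 2189 - (71/18 - 1/10*13) = 2189 - (71/18 - 13/10) = 2189 - 1*119/45 = 2189 - 119/45 = 98386/45 ≈ 2186.4)
(35026 + s)*(8905 - 1*32206) = (35026 + 98386/45)*(8905 - 1*32206) = 1674556*(8905 - 32206)/45 = (1674556/45)*(-23301) = -4335425484/5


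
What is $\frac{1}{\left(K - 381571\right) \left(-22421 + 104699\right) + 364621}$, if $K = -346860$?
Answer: $- \frac{1}{59933481197} \approx -1.6685 \cdot 10^{-11}$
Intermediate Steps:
$\frac{1}{\left(K - 381571\right) \left(-22421 + 104699\right) + 364621} = \frac{1}{\left(-346860 - 381571\right) \left(-22421 + 104699\right) + 364621} = \frac{1}{\left(-728431\right) 82278 + 364621} = \frac{1}{-59933845818 + 364621} = \frac{1}{-59933481197} = - \frac{1}{59933481197}$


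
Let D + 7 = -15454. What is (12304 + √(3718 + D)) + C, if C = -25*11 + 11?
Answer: 12040 + I*√11743 ≈ 12040.0 + 108.37*I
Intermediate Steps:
D = -15461 (D = -7 - 15454 = -15461)
C = -264 (C = -275 + 11 = -264)
(12304 + √(3718 + D)) + C = (12304 + √(3718 - 15461)) - 264 = (12304 + √(-11743)) - 264 = (12304 + I*√11743) - 264 = 12040 + I*√11743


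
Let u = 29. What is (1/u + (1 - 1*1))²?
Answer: 1/841 ≈ 0.0011891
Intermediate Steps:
(1/u + (1 - 1*1))² = (1/29 + (1 - 1*1))² = (1/29 + (1 - 1))² = (1/29 + 0)² = (1/29)² = 1/841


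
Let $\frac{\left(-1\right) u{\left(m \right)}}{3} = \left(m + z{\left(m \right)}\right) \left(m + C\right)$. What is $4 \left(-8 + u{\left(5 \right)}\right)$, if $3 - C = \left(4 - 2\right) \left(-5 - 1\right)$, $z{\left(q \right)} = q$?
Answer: $-2432$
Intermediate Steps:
$C = 15$ ($C = 3 - \left(4 - 2\right) \left(-5 - 1\right) = 3 - 2 \left(-6\right) = 3 - -12 = 3 + 12 = 15$)
$u{\left(m \right)} = - 6 m \left(15 + m\right)$ ($u{\left(m \right)} = - 3 \left(m + m\right) \left(m + 15\right) = - 3 \cdot 2 m \left(15 + m\right) = - 6 m \left(15 + m\right)$)
$4 \left(-8 + u{\left(5 \right)}\right) = 4 \left(-8 + 6 \cdot 5 \left(-15 - 5\right)\right) = 4 \left(-8 + 6 \cdot 5 \left(-20\right)\right) = 4 \left(-8 - 600\right) = 4 \left(-608\right) = -2432$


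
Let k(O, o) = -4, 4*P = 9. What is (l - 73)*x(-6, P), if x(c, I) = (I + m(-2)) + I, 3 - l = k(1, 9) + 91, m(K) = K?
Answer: -785/2 ≈ -392.50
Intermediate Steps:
P = 9/4 (P = (¼)*9 = 9/4 ≈ 2.2500)
l = -84 (l = 3 - (-4 + 91) = 3 - 1*87 = 3 - 87 = -84)
x(c, I) = -2 + 2*I (x(c, I) = (I - 2) + I = (-2 + I) + I = -2 + 2*I)
(l - 73)*x(-6, P) = (-84 - 73)*(-2 + 2*(9/4)) = -157*(-2 + 9/2) = -157*5/2 = -785/2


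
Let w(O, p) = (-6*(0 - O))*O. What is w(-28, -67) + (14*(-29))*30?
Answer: -7476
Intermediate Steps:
w(O, p) = 6*O² (w(O, p) = (-(-6)*O)*O = (6*O)*O = 6*O²)
w(-28, -67) + (14*(-29))*30 = 6*(-28)² + (14*(-29))*30 = 6*784 - 406*30 = 4704 - 12180 = -7476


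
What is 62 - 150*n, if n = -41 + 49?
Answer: -1138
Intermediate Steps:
n = 8
62 - 150*n = 62 - 150*8 = 62 - 1200 = -1138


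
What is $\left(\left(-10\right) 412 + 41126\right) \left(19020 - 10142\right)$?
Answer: $328539268$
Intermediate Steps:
$\left(\left(-10\right) 412 + 41126\right) \left(19020 - 10142\right) = \left(-4120 + 41126\right) 8878 = 37006 \cdot 8878 = 328539268$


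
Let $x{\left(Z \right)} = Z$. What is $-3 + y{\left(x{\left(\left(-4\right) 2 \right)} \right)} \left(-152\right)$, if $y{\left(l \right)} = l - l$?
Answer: $-3$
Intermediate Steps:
$y{\left(l \right)} = 0$
$-3 + y{\left(x{\left(\left(-4\right) 2 \right)} \right)} \left(-152\right) = -3 + 0 \left(-152\right) = -3 + 0 = -3$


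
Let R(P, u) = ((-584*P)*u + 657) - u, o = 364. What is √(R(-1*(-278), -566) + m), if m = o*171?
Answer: √91954699 ≈ 9589.3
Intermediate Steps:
R(P, u) = 657 - u - 584*P*u (R(P, u) = (-584*P*u + 657) - u = (657 - 584*P*u) - u = 657 - u - 584*P*u)
m = 62244 (m = 364*171 = 62244)
√(R(-1*(-278), -566) + m) = √((657 - 1*(-566) - 584*(-1*(-278))*(-566)) + 62244) = √((657 + 566 - 584*278*(-566)) + 62244) = √((657 + 566 + 91891232) + 62244) = √(91892455 + 62244) = √91954699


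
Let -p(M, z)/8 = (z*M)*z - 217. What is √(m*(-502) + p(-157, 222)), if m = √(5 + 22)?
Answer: √(61902440 - 1506*√3) ≈ 7867.6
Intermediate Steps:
p(M, z) = 1736 - 8*M*z² (p(M, z) = -8*((z*M)*z - 217) = -8*((M*z)*z - 217) = -8*(M*z² - 217) = -8*(-217 + M*z²) = 1736 - 8*M*z²)
m = 3*√3 (m = √27 = 3*√3 ≈ 5.1962)
√(m*(-502) + p(-157, 222)) = √((3*√3)*(-502) + (1736 - 8*(-157)*222²)) = √(-1506*√3 + (1736 - 8*(-157)*49284)) = √(-1506*√3 + (1736 + 61900704)) = √(-1506*√3 + 61902440) = √(61902440 - 1506*√3)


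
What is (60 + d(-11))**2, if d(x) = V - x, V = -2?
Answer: 4761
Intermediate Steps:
d(x) = -2 - x
(60 + d(-11))**2 = (60 + (-2 - 1*(-11)))**2 = (60 + (-2 + 11))**2 = (60 + 9)**2 = 69**2 = 4761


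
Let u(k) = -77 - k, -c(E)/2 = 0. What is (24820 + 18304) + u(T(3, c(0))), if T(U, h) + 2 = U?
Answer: 43046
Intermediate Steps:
c(E) = 0 (c(E) = -2*0 = 0)
T(U, h) = -2 + U
(24820 + 18304) + u(T(3, c(0))) = (24820 + 18304) + (-77 - (-2 + 3)) = 43124 + (-77 - 1*1) = 43124 + (-77 - 1) = 43124 - 78 = 43046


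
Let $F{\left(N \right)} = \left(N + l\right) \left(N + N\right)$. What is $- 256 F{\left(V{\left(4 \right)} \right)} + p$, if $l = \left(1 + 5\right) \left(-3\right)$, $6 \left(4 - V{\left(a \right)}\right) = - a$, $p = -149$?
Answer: $\frac{285379}{9} \approx 31709.0$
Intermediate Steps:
$V{\left(a \right)} = 4 + \frac{a}{6}$ ($V{\left(a \right)} = 4 - \frac{\left(-1\right) a}{6} = 4 + \frac{a}{6}$)
$l = -18$ ($l = 6 \left(-3\right) = -18$)
$F{\left(N \right)} = 2 N \left(-18 + N\right)$ ($F{\left(N \right)} = \left(N - 18\right) \left(N + N\right) = \left(-18 + N\right) 2 N = 2 N \left(-18 + N\right)$)
$- 256 F{\left(V{\left(4 \right)} \right)} + p = - 256 \cdot 2 \left(4 + \frac{1}{6} \cdot 4\right) \left(-18 + \left(4 + \frac{1}{6} \cdot 4\right)\right) - 149 = - 256 \cdot 2 \left(4 + \frac{2}{3}\right) \left(-18 + \left(4 + \frac{2}{3}\right)\right) - 149 = - 256 \cdot 2 \cdot \frac{14}{3} \left(-18 + \frac{14}{3}\right) - 149 = - 256 \cdot 2 \cdot \frac{14}{3} \left(- \frac{40}{3}\right) - 149 = \left(-256\right) \left(- \frac{1120}{9}\right) - 149 = \frac{286720}{9} - 149 = \frac{285379}{9}$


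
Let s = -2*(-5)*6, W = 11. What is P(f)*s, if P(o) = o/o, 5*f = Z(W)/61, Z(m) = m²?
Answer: 60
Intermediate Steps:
s = 60 (s = 10*6 = 60)
f = 121/305 (f = (11²/61)/5 = (121*(1/61))/5 = (⅕)*(121/61) = 121/305 ≈ 0.39672)
P(o) = 1
P(f)*s = 1*60 = 60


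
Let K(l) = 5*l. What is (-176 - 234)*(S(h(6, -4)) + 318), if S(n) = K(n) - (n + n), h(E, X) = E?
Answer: -137760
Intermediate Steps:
S(n) = 3*n (S(n) = 5*n - (n + n) = 5*n - 2*n = 3*n)
(-176 - 234)*(S(h(6, -4)) + 318) = (-176 - 234)*(3*6 + 318) = -410*(18 + 318) = -410*336 = -137760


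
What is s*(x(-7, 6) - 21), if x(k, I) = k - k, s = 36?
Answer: -756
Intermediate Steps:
x(k, I) = 0
s*(x(-7, 6) - 21) = 36*(0 - 21) = 36*(-21) = -756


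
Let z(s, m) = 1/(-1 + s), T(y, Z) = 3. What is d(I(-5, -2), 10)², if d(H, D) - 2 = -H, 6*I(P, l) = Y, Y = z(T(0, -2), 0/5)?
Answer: 529/144 ≈ 3.6736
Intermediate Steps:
Y = ½ (Y = 1/(-1 + 3) = 1/2 = ½ ≈ 0.50000)
I(P, l) = 1/12 (I(P, l) = (⅙)*(½) = 1/12)
d(H, D) = 2 - H
d(I(-5, -2), 10)² = (2 - 1*1/12)² = (2 - 1/12)² = (23/12)² = 529/144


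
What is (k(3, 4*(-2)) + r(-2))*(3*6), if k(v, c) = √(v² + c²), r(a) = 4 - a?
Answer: 108 + 18*√73 ≈ 261.79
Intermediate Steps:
k(v, c) = √(c² + v²)
(k(3, 4*(-2)) + r(-2))*(3*6) = (√((4*(-2))² + 3²) + (4 - 1*(-2)))*(3*6) = (√((-8)² + 9) + (4 + 2))*18 = (√(64 + 9) + 6)*18 = (√73 + 6)*18 = (6 + √73)*18 = 108 + 18*√73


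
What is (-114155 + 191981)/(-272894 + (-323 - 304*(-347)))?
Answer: -77826/167729 ≈ -0.46400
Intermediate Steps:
(-114155 + 191981)/(-272894 + (-323 - 304*(-347))) = 77826/(-272894 + (-323 + 105488)) = 77826/(-272894 + 105165) = 77826/(-167729) = 77826*(-1/167729) = -77826/167729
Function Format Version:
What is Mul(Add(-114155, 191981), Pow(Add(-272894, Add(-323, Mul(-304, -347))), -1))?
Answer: Rational(-77826, 167729) ≈ -0.46400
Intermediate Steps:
Mul(Add(-114155, 191981), Pow(Add(-272894, Add(-323, Mul(-304, -347))), -1)) = Mul(77826, Pow(Add(-272894, Add(-323, 105488)), -1)) = Mul(77826, Pow(Add(-272894, 105165), -1)) = Mul(77826, Pow(-167729, -1)) = Mul(77826, Rational(-1, 167729)) = Rational(-77826, 167729)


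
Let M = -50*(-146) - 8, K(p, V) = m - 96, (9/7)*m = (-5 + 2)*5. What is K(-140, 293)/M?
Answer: -323/21876 ≈ -0.014765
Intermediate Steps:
m = -35/3 (m = 7*((-5 + 2)*5)/9 = 7*(-3*5)/9 = (7/9)*(-15) = -35/3 ≈ -11.667)
K(p, V) = -323/3 (K(p, V) = -35/3 - 96 = -323/3)
M = 7292 (M = 7300 - 8 = 7292)
K(-140, 293)/M = -323/3/7292 = -323/3*1/7292 = -323/21876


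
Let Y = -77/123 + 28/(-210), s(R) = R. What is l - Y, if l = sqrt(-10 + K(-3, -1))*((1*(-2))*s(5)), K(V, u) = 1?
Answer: 467/615 - 30*I ≈ 0.75935 - 30.0*I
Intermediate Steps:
Y = -467/615 (Y = -77*1/123 + 28*(-1/210) = -77/123 - 2/15 = -467/615 ≈ -0.75935)
l = -30*I (l = sqrt(-10 + 1)*((1*(-2))*5) = sqrt(-9)*(-2*5) = (3*I)*(-10) = -30*I ≈ -30.0*I)
l - Y = -30*I - 1*(-467/615) = -30*I + 467/615 = 467/615 - 30*I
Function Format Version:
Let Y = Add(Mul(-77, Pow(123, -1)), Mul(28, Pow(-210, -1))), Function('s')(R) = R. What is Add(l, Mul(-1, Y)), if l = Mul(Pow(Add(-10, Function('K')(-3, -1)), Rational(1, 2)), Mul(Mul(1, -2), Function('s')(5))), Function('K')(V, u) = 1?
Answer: Add(Rational(467, 615), Mul(-30, I)) ≈ Add(0.75935, Mul(-30.000, I))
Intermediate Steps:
Y = Rational(-467, 615) (Y = Add(Mul(-77, Rational(1, 123)), Mul(28, Rational(-1, 210))) = Add(Rational(-77, 123), Rational(-2, 15)) = Rational(-467, 615) ≈ -0.75935)
l = Mul(-30, I) (l = Mul(Pow(Add(-10, 1), Rational(1, 2)), Mul(Mul(1, -2), 5)) = Mul(Pow(-9, Rational(1, 2)), Mul(-2, 5)) = Mul(Mul(3, I), -10) = Mul(-30, I) ≈ Mul(-30.000, I))
Add(l, Mul(-1, Y)) = Add(Mul(-30, I), Mul(-1, Rational(-467, 615))) = Add(Mul(-30, I), Rational(467, 615)) = Add(Rational(467, 615), Mul(-30, I))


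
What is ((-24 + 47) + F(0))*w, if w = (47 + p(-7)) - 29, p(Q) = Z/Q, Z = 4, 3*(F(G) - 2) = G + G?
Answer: 3050/7 ≈ 435.71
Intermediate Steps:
F(G) = 2 + 2*G/3 (F(G) = 2 + (G + G)/3 = 2 + (2*G)/3 = 2 + 2*G/3)
p(Q) = 4/Q
w = 122/7 (w = (47 + 4/(-7)) - 29 = (47 + 4*(-1/7)) - 29 = (47 - 4/7) - 29 = 325/7 - 29 = 122/7 ≈ 17.429)
((-24 + 47) + F(0))*w = ((-24 + 47) + (2 + (2/3)*0))*(122/7) = (23 + (2 + 0))*(122/7) = (23 + 2)*(122/7) = 25*(122/7) = 3050/7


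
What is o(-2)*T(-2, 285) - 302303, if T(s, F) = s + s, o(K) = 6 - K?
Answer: -302335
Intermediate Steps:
T(s, F) = 2*s
o(-2)*T(-2, 285) - 302303 = (6 - 1*(-2))*(2*(-2)) - 302303 = (6 + 2)*(-4) - 302303 = 8*(-4) - 302303 = -32 - 302303 = -302335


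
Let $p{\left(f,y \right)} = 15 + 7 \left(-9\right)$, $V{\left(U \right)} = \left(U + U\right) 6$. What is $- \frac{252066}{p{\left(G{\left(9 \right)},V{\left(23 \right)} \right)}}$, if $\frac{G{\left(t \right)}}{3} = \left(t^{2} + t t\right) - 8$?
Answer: $\frac{42011}{8} \approx 5251.4$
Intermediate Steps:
$V{\left(U \right)} = 12 U$ ($V{\left(U \right)} = 2 U 6 = 12 U$)
$G{\left(t \right)} = -24 + 6 t^{2}$ ($G{\left(t \right)} = 3 \left(\left(t^{2} + t t\right) - 8\right) = 3 \left(\left(t^{2} + t^{2}\right) - 8\right) = 3 \left(2 t^{2} - 8\right) = 3 \left(-8 + 2 t^{2}\right) = -24 + 6 t^{2}$)
$p{\left(f,y \right)} = -48$ ($p{\left(f,y \right)} = 15 - 63 = -48$)
$- \frac{252066}{p{\left(G{\left(9 \right)},V{\left(23 \right)} \right)}} = - \frac{252066}{-48} = \left(-252066\right) \left(- \frac{1}{48}\right) = \frac{42011}{8}$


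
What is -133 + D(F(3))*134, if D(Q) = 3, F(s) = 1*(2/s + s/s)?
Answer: 269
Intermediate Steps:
F(s) = 1 + 2/s (F(s) = 1*(2/s + 1) = 1*(1 + 2/s) = 1 + 2/s)
-133 + D(F(3))*134 = -133 + 3*134 = -133 + 402 = 269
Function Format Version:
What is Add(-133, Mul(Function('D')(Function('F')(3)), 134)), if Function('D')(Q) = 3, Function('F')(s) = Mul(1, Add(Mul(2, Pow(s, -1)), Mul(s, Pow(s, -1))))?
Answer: 269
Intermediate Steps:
Function('F')(s) = Add(1, Mul(2, Pow(s, -1))) (Function('F')(s) = Mul(1, Add(Mul(2, Pow(s, -1)), 1)) = Mul(1, Add(1, Mul(2, Pow(s, -1)))) = Add(1, Mul(2, Pow(s, -1))))
Add(-133, Mul(Function('D')(Function('F')(3)), 134)) = Add(-133, Mul(3, 134)) = Add(-133, 402) = 269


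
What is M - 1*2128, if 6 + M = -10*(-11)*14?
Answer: -594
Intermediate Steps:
M = 1534 (M = -6 - 10*(-11)*14 = -6 + 110*14 = -6 + 1540 = 1534)
M - 1*2128 = 1534 - 1*2128 = 1534 - 2128 = -594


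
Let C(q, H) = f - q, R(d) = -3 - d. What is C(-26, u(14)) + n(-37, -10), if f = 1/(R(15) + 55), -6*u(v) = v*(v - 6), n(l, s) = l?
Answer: -406/37 ≈ -10.973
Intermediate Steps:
u(v) = -v*(-6 + v)/6 (u(v) = -v*(v - 6)/6 = -v*(-6 + v)/6)
f = 1/37 (f = 1/((-3 - 1*15) + 55) = 1/((-3 - 15) + 55) = 1/(-18 + 55) = 1/37 ≈ 0.027027)
C(q, H) = 1/37 - q
C(-26, u(14)) + n(-37, -10) = (1/37 - 1*(-26)) - 37 = (1/37 + 26) - 37 = 963/37 - 37 = -406/37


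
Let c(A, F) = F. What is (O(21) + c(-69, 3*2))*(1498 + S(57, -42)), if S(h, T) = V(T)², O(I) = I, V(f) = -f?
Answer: 88074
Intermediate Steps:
S(h, T) = T² (S(h, T) = (-T)² = T²)
(O(21) + c(-69, 3*2))*(1498 + S(57, -42)) = (21 + 3*2)*(1498 + (-42)²) = (21 + 6)*(1498 + 1764) = 27*3262 = 88074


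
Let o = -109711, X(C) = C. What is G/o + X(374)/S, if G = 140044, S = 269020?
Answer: -18816802483/14757226610 ≈ -1.2751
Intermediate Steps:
G/o + X(374)/S = 140044/(-109711) + 374/269020 = 140044*(-1/109711) + 374*(1/269020) = -140044/109711 + 187/134510 = -18816802483/14757226610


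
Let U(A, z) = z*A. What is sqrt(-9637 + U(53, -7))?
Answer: 6*I*sqrt(278) ≈ 100.04*I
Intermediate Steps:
U(A, z) = A*z
sqrt(-9637 + U(53, -7)) = sqrt(-9637 + 53*(-7)) = sqrt(-9637 - 371) = sqrt(-10008) = 6*I*sqrt(278)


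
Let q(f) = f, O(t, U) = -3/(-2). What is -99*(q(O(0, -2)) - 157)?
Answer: 30789/2 ≈ 15395.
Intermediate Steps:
O(t, U) = 3/2 (O(t, U) = -3*(-½) = 3/2)
-99*(q(O(0, -2)) - 157) = -99*(3/2 - 157) = -99*(-311/2) = 30789/2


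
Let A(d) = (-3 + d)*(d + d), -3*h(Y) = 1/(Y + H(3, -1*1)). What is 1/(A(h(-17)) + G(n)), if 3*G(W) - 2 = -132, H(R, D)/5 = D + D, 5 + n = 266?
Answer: -6561/284794 ≈ -0.023038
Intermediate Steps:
n = 261 (n = -5 + 266 = 261)
H(R, D) = 10*D (H(R, D) = 5*(D + D) = 5*(2*D) = 10*D)
G(W) = -130/3 (G(W) = ⅔ + (⅓)*(-132) = ⅔ - 44 = -130/3)
h(Y) = -1/(3*(-10 + Y)) (h(Y) = -1/(3*(Y + 10*(-1*1))) = -1/(3*(Y + 10*(-1))) = -1/(3*(Y - 10)) = -1/(3*(-10 + Y)))
A(d) = 2*d*(-3 + d) (A(d) = (-3 + d)*(2*d) = 2*d*(-3 + d))
1/(A(h(-17)) + G(n)) = 1/(2*(-1/(-30 + 3*(-17)))*(-3 - 1/(-30 + 3*(-17))) - 130/3) = 1/(2*(-1/(-30 - 51))*(-3 - 1/(-30 - 51)) - 130/3) = 1/(2*(-1/(-81))*(-3 - 1/(-81)) - 130/3) = 1/(2*(-1*(-1/81))*(-3 - 1*(-1/81)) - 130/3) = 1/(2*(1/81)*(-3 + 1/81) - 130/3) = 1/(2*(1/81)*(-242/81) - 130/3) = 1/(-484/6561 - 130/3) = 1/(-284794/6561) = -6561/284794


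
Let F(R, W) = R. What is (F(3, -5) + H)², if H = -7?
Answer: 16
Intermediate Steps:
(F(3, -5) + H)² = (3 - 7)² = (-4)² = 16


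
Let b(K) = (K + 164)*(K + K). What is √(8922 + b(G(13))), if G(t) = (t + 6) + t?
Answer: √21466 ≈ 146.51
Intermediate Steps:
G(t) = 6 + 2*t (G(t) = (6 + t) + t = 6 + 2*t)
b(K) = 2*K*(164 + K) (b(K) = (164 + K)*(2*K) = 2*K*(164 + K))
√(8922 + b(G(13))) = √(8922 + 2*(6 + 2*13)*(164 + (6 + 2*13))) = √(8922 + 2*(6 + 26)*(164 + (6 + 26))) = √(8922 + 2*32*(164 + 32)) = √(8922 + 2*32*196) = √(8922 + 12544) = √21466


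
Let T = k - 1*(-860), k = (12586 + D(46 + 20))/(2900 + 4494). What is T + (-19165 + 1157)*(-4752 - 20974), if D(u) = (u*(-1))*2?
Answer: 1712726453823/3697 ≈ 4.6327e+8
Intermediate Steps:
D(u) = -2*u (D(u) = -u*2 = -2*u)
k = 6227/3697 (k = (12586 - 2*(46 + 20))/(2900 + 4494) = (12586 - 2*66)/7394 = (12586 - 132)*(1/7394) = 12454*(1/7394) = 6227/3697 ≈ 1.6843)
T = 3185647/3697 (T = 6227/3697 - 1*(-860) = 6227/3697 + 860 = 3185647/3697 ≈ 861.68)
T + (-19165 + 1157)*(-4752 - 20974) = 3185647/3697 + (-19165 + 1157)*(-4752 - 20974) = 3185647/3697 - 18008*(-25726) = 3185647/3697 + 463273808 = 1712726453823/3697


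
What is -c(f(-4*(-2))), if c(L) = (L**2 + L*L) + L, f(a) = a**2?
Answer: -8256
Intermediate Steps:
c(L) = L + 2*L**2 (c(L) = (L**2 + L**2) + L = 2*L**2 + L = L + 2*L**2)
-c(f(-4*(-2))) = -(-4*(-2))**2*(1 + 2*(-4*(-2))**2) = -8**2*(1 + 2*8**2) = -64*(1 + 2*64) = -64*(1 + 128) = -64*129 = -1*8256 = -8256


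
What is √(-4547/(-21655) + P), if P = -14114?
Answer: 3*I*√735389659285/21655 ≈ 118.8*I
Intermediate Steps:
√(-4547/(-21655) + P) = √(-4547/(-21655) - 14114) = √(-4547*(-1/21655) - 14114) = √(4547/21655 - 14114) = √(-305634123/21655) = 3*I*√735389659285/21655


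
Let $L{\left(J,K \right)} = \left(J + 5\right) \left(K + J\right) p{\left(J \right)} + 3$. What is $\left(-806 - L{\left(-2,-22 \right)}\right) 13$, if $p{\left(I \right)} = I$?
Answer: $-12389$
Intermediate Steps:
$L{\left(J,K \right)} = 3 + J \left(5 + J\right) \left(J + K\right)$ ($L{\left(J,K \right)} = \left(J + 5\right) \left(K + J\right) J + 3 = \left(5 + J\right) \left(J + K\right) J + 3 = J \left(5 + J\right) \left(J + K\right) + 3 = 3 + J \left(5 + J\right) \left(J + K\right)$)
$\left(-806 - L{\left(-2,-22 \right)}\right) 13 = \left(-806 - \left(3 + \left(-2\right)^{3} + 5 \left(-2\right)^{2} - 22 \left(-2\right)^{2} + 5 \left(-2\right) \left(-22\right)\right)\right) 13 = \left(-806 - \left(3 - 8 + 5 \cdot 4 - 88 + 220\right)\right) 13 = \left(-806 - \left(3 - 8 + 20 - 88 + 220\right)\right) 13 = \left(-806 - 147\right) 13 = \left(-953\right) 13 = -12389$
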